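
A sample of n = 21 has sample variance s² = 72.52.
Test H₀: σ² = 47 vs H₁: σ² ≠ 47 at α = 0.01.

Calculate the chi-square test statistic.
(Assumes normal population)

df = n - 1 = 20
χ² = (n-1)s²/σ₀² = 20×72.52/47 = 30.8596
Critical values: χ²_{0.995,20} = 7.434, χ²_{0.005,20} = 39.997
Rejection region: χ² < 7.434 or χ² > 39.997
Decision: fail to reject H₀

Answer: χ² = 30.8596, fail to reject H₀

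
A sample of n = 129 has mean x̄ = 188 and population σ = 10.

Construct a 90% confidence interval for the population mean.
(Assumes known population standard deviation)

Answer: (186.5516, 189.4484)

Derivation:
Confidence level: 90%, α = 0.1
z_0.05 = 1.645
SE = σ/√n = 10/√129 = 0.8805
Margin of error = 1.645 × 0.8805 = 1.4484
CI: x̄ ± margin = 188 ± 1.4484
CI: (186.5516, 189.4484)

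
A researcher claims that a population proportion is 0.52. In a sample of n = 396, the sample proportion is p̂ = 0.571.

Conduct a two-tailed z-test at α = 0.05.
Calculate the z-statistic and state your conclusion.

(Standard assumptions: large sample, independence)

H₀: p = 0.52, H₁: p ≠ 0.52
Standard error: SE = √(p₀(1-p₀)/n) = √(0.52×0.48/396) = 0.025106
z-statistic: z = (p̂ - p₀)/SE = (0.571 - 0.52)/0.025106 = 2.0314
Critical value: z_0.025 = ±1.960
p-value = 0.0422
Decision: reject H₀ at α = 0.05

Answer: z = 2.0314, reject H₀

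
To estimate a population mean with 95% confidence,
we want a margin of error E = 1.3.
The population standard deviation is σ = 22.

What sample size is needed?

Answer: n = 1101

Derivation:
z_0.025 = 1.960
n = (z×σ/E)² = (1.960×22/1.3)²
n = 1100.1979
Round up: n = 1101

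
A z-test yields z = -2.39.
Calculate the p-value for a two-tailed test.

Answer: p-value ≈ 0.0168

Derivation:
For z = -2.39:
p = 2×P(Z > |-2.39|) = 2×(1 - Φ(2.39)) = 0.0168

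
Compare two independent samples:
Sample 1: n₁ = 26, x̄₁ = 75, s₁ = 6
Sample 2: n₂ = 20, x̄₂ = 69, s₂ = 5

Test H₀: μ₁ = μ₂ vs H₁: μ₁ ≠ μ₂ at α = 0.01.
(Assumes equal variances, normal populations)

Answer: t = 3.6086, reject H₀

Derivation:
Pooled variance: s²_p = [25×6² + 19×5²]/(44) = 31.2500
s_p = 5.5902
SE = s_p×√(1/n₁ + 1/n₂) = 5.5902×√(1/26 + 1/20) = 1.6627
t = (x̄₁ - x̄₂)/SE = (75 - 69)/1.6627 = 3.6086
df = 44, t-critical = ±2.692
Decision: reject H₀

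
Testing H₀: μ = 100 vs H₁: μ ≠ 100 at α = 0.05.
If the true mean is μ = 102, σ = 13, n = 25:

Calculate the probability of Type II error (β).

Answer: β ≈ 0.8800

Derivation:
SE = σ/√n = 13/√25 = 2.6000
Critical values: μ₀ ± z_0.025×SE = 100 ± 1.960×2.6000
Acceptance region: (94.9040, 105.0960)
Under H₁ (μ = 102): z_high = (105.0960 - 102)/2.6000 = 1.1908, z_low = (94.9040 - 102)/2.6000 = -2.7292
β = P(not reject | H₁) = Φ(1.1908) - Φ(-2.7292) ≈ 0.8800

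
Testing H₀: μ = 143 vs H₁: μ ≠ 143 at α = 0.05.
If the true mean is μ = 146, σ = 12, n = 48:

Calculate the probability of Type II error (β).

Answer: β ≈ 0.5901

Derivation:
SE = σ/√n = 12/√48 = 1.7321
Critical values: μ₀ ± z_0.025×SE = 143 ± 1.960×1.7321
Acceptance region: (139.6051, 146.3949)
Under H₁ (μ = 146): z_high = (146.3949 - 146)/1.7321 = 0.2280, z_low = (139.6051 - 146)/1.7321 = -3.6920
β = P(not reject | H₁) = Φ(0.2280) - Φ(-3.6920) ≈ 0.5901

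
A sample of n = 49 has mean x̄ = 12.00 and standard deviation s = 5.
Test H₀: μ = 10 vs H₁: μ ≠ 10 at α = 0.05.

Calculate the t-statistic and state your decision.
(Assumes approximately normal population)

df = n - 1 = 48
SE = s/√n = 5/√49 = 0.7143
t = (x̄ - μ₀)/SE = (12.00 - 10)/0.7143 = 2.7999
Critical value: t_{0.025,48} = ±2.011
p-value ≈ 0.0073
Decision: reject H₀

Answer: t = 2.7999, reject H₀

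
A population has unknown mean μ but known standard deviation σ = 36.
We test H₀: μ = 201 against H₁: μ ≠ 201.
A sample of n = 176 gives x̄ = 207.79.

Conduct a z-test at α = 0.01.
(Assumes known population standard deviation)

Standard error: SE = σ/√n = 36/√176 = 2.7136
z-statistic: z = (x̄ - μ₀)/SE = (207.79 - 201)/2.7136 = 2.5022
Critical value: ±2.576
p-value = 0.0123
Decision: fail to reject H₀

Answer: z = 2.5022, fail to reject H₀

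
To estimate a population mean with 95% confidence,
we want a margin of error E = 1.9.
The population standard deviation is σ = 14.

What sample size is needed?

Answer: n = 209

Derivation:
z_0.025 = 1.960
n = (z×σ/E)² = (1.960×14/1.9)²
n = 208.5744
Round up: n = 209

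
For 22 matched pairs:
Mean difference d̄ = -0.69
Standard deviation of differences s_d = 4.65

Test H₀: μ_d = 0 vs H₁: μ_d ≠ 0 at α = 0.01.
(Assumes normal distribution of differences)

df = n - 1 = 21
SE = s_d/√n = 4.65/√22 = 0.9914
t = d̄/SE = -0.69/0.9914 = -0.6960
Critical value: t_{0.005,21} = ±2.831
p-value ≈ 0.4941
Decision: fail to reject H₀

Answer: t = -0.6960, fail to reject H₀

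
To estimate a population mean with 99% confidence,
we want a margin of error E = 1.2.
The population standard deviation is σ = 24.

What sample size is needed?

Answer: n = 2655

Derivation:
z_0.005 = 2.576
n = (z×σ/E)² = (2.576×24/1.2)²
n = 2654.3104
Round up: n = 2655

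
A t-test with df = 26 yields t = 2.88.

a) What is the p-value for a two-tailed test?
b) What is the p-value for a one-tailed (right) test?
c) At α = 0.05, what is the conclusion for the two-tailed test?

Answer: a) 0.0079, b) 0.0039, c) reject H₀

Derivation:
Using t-distribution with df = 26:
a) Two-tailed: p = 2×P(T > 2.88) = 0.0079
b) One-tailed: p = P(T > 2.88) = 0.0039
c) 0.0079 < 0.05, reject H₀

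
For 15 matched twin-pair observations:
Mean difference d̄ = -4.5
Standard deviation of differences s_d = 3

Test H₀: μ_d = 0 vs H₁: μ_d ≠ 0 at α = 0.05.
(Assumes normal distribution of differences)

df = n - 1 = 14
SE = s_d/√n = 3/√15 = 0.7746
t = d̄/SE = -4.5/0.7746 = -5.8095
Critical value: t_{0.025,14} = ±2.145
p-value < 0.0001
Decision: reject H₀

Answer: t = -5.8095, reject H₀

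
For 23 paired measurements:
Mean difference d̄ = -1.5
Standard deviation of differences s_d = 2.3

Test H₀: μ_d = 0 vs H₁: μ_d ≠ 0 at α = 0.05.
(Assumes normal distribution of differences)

Answer: t = -3.1276, reject H₀

Derivation:
df = n - 1 = 22
SE = s_d/√n = 2.3/√23 = 0.4796
t = d̄/SE = -1.5/0.4796 = -3.1276
Critical value: t_{0.025,22} = ±2.074
p-value ≈ 0.0049
Decision: reject H₀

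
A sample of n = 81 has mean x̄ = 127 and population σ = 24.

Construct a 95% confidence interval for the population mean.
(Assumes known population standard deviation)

Answer: (121.7733, 132.2267)

Derivation:
Confidence level: 95%, α = 0.05
z_0.025 = 1.960
SE = σ/√n = 24/√81 = 2.6667
Margin of error = 1.960 × 2.6667 = 5.2267
CI: x̄ ± margin = 127 ± 5.2267
CI: (121.7733, 132.2267)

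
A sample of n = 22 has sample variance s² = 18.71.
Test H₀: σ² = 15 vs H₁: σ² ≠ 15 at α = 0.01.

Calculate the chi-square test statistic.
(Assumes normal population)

Answer: χ² = 26.1940, fail to reject H₀

Derivation:
df = n - 1 = 21
χ² = (n-1)s²/σ₀² = 21×18.71/15 = 26.1940
Critical values: χ²_{0.995,21} = 8.034, χ²_{0.005,21} = 41.401
Rejection region: χ² < 8.034 or χ² > 41.401
Decision: fail to reject H₀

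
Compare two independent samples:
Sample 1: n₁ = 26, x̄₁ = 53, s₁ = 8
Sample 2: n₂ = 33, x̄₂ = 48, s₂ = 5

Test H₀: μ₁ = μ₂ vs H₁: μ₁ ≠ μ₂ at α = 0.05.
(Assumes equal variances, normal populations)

Answer: t = 2.9384, reject H₀

Derivation:
Pooled variance: s²_p = [25×8² + 32×5²]/(57) = 42.1053
s_p = 6.4889
SE = s_p×√(1/n₁ + 1/n₂) = 6.4889×√(1/26 + 1/33) = 1.7016
t = (x̄₁ - x̄₂)/SE = (53 - 48)/1.7016 = 2.9384
df = 57, t-critical = ±2.002
Decision: reject H₀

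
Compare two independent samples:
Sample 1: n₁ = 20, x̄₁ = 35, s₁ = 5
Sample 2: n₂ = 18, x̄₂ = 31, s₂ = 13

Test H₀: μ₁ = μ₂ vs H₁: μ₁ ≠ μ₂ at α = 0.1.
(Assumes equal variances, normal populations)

Pooled variance: s²_p = [19×5² + 17×13²]/(36) = 93.0000
s_p = 9.6437
SE = s_p×√(1/n₁ + 1/n₂) = 9.6437×√(1/20 + 1/18) = 3.1332
t = (x̄₁ - x̄₂)/SE = (35 - 31)/3.1332 = 1.2767
df = 36, t-critical = ±1.688
Decision: fail to reject H₀

Answer: t = 1.2767, fail to reject H₀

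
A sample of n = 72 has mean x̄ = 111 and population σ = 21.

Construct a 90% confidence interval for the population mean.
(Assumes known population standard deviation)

Answer: (106.9288, 115.0712)

Derivation:
Confidence level: 90%, α = 0.1
z_0.05 = 1.645
SE = σ/√n = 21/√72 = 2.4749
Margin of error = 1.645 × 2.4749 = 4.0712
CI: x̄ ± margin = 111 ± 4.0712
CI: (106.9288, 115.0712)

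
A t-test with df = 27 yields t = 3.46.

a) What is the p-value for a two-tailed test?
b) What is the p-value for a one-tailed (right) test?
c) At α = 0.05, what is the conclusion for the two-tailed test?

Using t-distribution with df = 27:
a) Two-tailed: p = 2×P(T > 3.46) = 0.0018
b) One-tailed: p = P(T > 3.46) = 0.0009
c) 0.0018 < 0.05, reject H₀

Answer: a) 0.0018, b) 0.0009, c) reject H₀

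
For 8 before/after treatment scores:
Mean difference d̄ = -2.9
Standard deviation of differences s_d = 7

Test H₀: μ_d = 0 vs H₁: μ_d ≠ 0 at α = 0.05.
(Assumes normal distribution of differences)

df = n - 1 = 7
SE = s_d/√n = 7/√8 = 2.4749
t = d̄/SE = -2.9/2.4749 = -1.1718
Critical value: t_{0.025,7} = ±2.365
p-value ≈ 0.2796
Decision: fail to reject H₀

Answer: t = -1.1718, fail to reject H₀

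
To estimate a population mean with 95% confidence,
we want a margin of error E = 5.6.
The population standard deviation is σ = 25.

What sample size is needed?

Answer: n = 77

Derivation:
z_0.025 = 1.960
n = (z×σ/E)² = (1.960×25/5.6)²
n = 76.5625
Round up: n = 77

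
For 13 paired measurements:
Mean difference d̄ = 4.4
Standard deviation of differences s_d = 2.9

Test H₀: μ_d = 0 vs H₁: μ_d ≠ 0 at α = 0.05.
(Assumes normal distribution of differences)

df = n - 1 = 12
SE = s_d/√n = 2.9/√13 = 0.8043
t = d̄/SE = 4.4/0.8043 = 5.4706
Critical value: t_{0.025,12} = ±2.179
p-value ≈ 0.0001
Decision: reject H₀

Answer: t = 5.4706, reject H₀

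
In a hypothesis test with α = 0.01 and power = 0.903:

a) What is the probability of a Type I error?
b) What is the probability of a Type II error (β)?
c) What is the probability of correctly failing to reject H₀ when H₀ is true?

Answer: a) 0.01, b) 0.097, c) 0.99

Derivation:
a) Type I error probability = α = 0.01
b) Power = P(reject H₀ | H₁ true) = 1 - β = 0.903, so Type II error probability = β = 1 - Power = 0.097
c) P(fail to reject H₀ | H₀ true) = 1 - α = 0.99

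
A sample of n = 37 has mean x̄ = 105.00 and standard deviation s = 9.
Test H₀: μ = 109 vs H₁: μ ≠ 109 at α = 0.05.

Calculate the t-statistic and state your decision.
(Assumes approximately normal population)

Answer: t = -2.7034, reject H₀

Derivation:
df = n - 1 = 36
SE = s/√n = 9/√37 = 1.4796
t = (x̄ - μ₀)/SE = (105.00 - 109)/1.4796 = -2.7034
Critical value: t_{0.025,36} = ±2.028
p-value ≈ 0.0104
Decision: reject H₀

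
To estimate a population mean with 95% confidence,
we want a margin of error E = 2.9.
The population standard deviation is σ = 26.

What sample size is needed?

Answer: n = 309

Derivation:
z_0.025 = 1.960
n = (z×σ/E)² = (1.960×26/2.9)²
n = 308.7897
Round up: n = 309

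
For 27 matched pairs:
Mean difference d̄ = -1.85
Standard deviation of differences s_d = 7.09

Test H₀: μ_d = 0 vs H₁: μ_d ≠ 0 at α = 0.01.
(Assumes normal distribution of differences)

Answer: t = -1.3558, fail to reject H₀

Derivation:
df = n - 1 = 26
SE = s_d/√n = 7.09/√27 = 1.3645
t = d̄/SE = -1.85/1.3645 = -1.3558
Critical value: t_{0.005,26} = ±2.779
p-value ≈ 0.1868
Decision: fail to reject H₀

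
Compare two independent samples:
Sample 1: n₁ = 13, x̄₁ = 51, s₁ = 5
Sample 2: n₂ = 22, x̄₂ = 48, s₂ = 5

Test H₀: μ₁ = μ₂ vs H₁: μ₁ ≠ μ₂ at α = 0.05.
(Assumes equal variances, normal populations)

Answer: t = 1.7152, fail to reject H₀

Derivation:
Pooled variance: s²_p = [12×5² + 21×5²]/(33) = 25.0000
s_p = 5.0000
SE = s_p×√(1/n₁ + 1/n₂) = 5.0000×√(1/13 + 1/22) = 1.7491
t = (x̄₁ - x̄₂)/SE = (51 - 48)/1.7491 = 1.7152
df = 33, t-critical = ±2.035
Decision: fail to reject H₀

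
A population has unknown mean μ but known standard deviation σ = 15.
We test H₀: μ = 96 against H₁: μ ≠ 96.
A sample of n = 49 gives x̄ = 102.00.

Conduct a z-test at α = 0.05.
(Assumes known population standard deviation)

Answer: z = 2.7999, reject H₀

Derivation:
Standard error: SE = σ/√n = 15/√49 = 2.1429
z-statistic: z = (x̄ - μ₀)/SE = (102.00 - 96)/2.1429 = 2.7999
Critical value: ±1.960
p-value = 0.0051
Decision: reject H₀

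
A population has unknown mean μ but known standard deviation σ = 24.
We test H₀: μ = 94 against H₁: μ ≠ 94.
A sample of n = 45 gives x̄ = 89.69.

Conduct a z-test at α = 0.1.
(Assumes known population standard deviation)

Standard error: SE = σ/√n = 24/√45 = 3.5777
z-statistic: z = (x̄ - μ₀)/SE = (89.69 - 94)/3.5777 = -1.2047
Critical value: ±1.645
p-value = 0.2283
Decision: fail to reject H₀

Answer: z = -1.2047, fail to reject H₀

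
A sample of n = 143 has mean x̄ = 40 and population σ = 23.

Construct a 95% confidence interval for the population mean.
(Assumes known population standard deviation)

Confidence level: 95%, α = 0.05
z_0.025 = 1.960
SE = σ/√n = 23/√143 = 1.9234
Margin of error = 1.960 × 1.9234 = 3.7699
CI: x̄ ± margin = 40 ± 3.7699
CI: (36.2301, 43.7699)

Answer: (36.2301, 43.7699)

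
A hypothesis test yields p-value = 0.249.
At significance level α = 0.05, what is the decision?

Answer: fail to reject H₀

Derivation:
Compare p-value to α:
0.249 ≥ 0.05
Decision: fail to reject H₀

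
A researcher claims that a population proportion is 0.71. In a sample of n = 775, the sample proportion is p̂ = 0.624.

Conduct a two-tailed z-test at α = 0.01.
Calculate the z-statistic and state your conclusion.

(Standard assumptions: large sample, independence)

Answer: z = -5.2761, reject H₀

Derivation:
H₀: p = 0.71, H₁: p ≠ 0.71
Standard error: SE = √(p₀(1-p₀)/n) = √(0.71×0.29/775) = 0.016300
z-statistic: z = (p̂ - p₀)/SE = (0.624 - 0.71)/0.016300 = -5.2761
Critical value: z_0.005 = ±2.576
p-value < 0.0001
Decision: reject H₀ at α = 0.01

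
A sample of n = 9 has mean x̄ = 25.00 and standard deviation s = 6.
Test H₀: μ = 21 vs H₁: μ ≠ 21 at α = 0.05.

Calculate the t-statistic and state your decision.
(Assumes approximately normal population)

df = n - 1 = 8
SE = s/√n = 6/√9 = 2.0000
t = (x̄ - μ₀)/SE = (25.00 - 21)/2.0000 = 2.0000
Critical value: t_{0.025,8} = ±2.306
p-value ≈ 0.0805
Decision: fail to reject H₀

Answer: t = 2.0000, fail to reject H₀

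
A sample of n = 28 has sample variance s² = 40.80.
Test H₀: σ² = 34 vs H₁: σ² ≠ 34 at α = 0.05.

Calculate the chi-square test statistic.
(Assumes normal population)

df = n - 1 = 27
χ² = (n-1)s²/σ₀² = 27×40.80/34 = 32.4000
Critical values: χ²_{0.975,27} = 14.573, χ²_{0.025,27} = 43.195
Rejection region: χ² < 14.573 or χ² > 43.195
Decision: fail to reject H₀

Answer: χ² = 32.4000, fail to reject H₀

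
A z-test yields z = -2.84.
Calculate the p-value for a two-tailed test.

For z = -2.84:
p = 2×P(Z > |-2.84|) = 2×(1 - Φ(2.84)) = 0.0045

Answer: p-value ≈ 0.0045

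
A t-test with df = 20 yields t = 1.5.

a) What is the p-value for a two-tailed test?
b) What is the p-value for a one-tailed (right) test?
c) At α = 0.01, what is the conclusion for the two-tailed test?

Answer: a) 0.1492, b) 0.0746, c) fail to reject H₀

Derivation:
Using t-distribution with df = 20:
a) Two-tailed: p = 2×P(T > 1.5) = 0.1492
b) One-tailed: p = P(T > 1.5) = 0.0746
c) 0.1492 ≥ 0.01, fail to reject H₀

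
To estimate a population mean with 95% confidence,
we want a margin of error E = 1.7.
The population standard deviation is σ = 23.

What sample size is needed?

Answer: n = 704

Derivation:
z_0.025 = 1.960
n = (z×σ/E)² = (1.960×23/1.7)²
n = 703.1856
Round up: n = 704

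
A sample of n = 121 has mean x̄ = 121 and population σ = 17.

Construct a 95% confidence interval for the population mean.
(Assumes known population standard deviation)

Confidence level: 95%, α = 0.05
z_0.025 = 1.960
SE = σ/√n = 17/√121 = 1.5455
Margin of error = 1.960 × 1.5455 = 3.0292
CI: x̄ ± margin = 121 ± 3.0292
CI: (117.9708, 124.0292)

Answer: (117.9708, 124.0292)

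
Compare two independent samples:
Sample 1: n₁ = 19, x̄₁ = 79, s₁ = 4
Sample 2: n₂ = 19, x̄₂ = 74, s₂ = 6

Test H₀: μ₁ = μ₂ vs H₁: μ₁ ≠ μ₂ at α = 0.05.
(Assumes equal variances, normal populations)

Pooled variance: s²_p = [18×4² + 18×6²]/(36) = 26.0000
s_p = 5.0990
SE = s_p×√(1/n₁ + 1/n₂) = 5.0990×√(1/19 + 1/19) = 1.6543
t = (x̄₁ - x̄₂)/SE = (79 - 74)/1.6543 = 3.0224
df = 36, t-critical = ±2.028
Decision: reject H₀

Answer: t = 3.0224, reject H₀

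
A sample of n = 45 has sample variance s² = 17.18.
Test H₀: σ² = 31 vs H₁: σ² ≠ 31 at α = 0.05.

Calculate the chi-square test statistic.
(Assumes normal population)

df = n - 1 = 44
χ² = (n-1)s²/σ₀² = 44×17.18/31 = 24.3845
Critical values: χ²_{0.975,44} = 27.575, χ²_{0.025,44} = 64.201
Rejection region: χ² < 27.575 or χ² > 64.201
Decision: reject H₀

Answer: χ² = 24.3845, reject H₀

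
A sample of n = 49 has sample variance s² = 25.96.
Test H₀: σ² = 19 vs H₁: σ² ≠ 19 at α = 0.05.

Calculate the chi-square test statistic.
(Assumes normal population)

df = n - 1 = 48
χ² = (n-1)s²/σ₀² = 48×25.96/19 = 65.5832
Critical values: χ²_{0.975,48} = 30.755, χ²_{0.025,48} = 69.023
Rejection region: χ² < 30.755 or χ² > 69.023
Decision: fail to reject H₀

Answer: χ² = 65.5832, fail to reject H₀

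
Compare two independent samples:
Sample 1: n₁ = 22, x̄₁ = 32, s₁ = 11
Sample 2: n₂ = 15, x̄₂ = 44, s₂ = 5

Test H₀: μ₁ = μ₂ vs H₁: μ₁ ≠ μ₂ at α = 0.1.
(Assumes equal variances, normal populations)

Pooled variance: s²_p = [21×11² + 14×5²]/(35) = 82.6000
s_p = 9.0885
SE = s_p×√(1/n₁ + 1/n₂) = 9.0885×√(1/22 + 1/15) = 3.0432
t = (x̄₁ - x̄₂)/SE = (32 - 44)/3.0432 = -3.9432
df = 35, t-critical = ±1.690
Decision: reject H₀

Answer: t = -3.9432, reject H₀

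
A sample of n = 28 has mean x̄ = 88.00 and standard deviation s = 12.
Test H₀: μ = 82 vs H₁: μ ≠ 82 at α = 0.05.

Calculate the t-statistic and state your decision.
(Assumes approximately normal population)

Answer: t = 2.6457, reject H₀

Derivation:
df = n - 1 = 27
SE = s/√n = 12/√28 = 2.2678
t = (x̄ - μ₀)/SE = (88.00 - 82)/2.2678 = 2.6457
Critical value: t_{0.025,27} = ±2.052
p-value ≈ 0.0134
Decision: reject H₀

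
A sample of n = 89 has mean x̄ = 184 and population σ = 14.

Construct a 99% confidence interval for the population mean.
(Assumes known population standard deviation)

Confidence level: 99%, α = 0.01
z_0.005 = 2.576
SE = σ/√n = 14/√89 = 1.4840
Margin of error = 2.576 × 1.4840 = 3.8228
CI: x̄ ± margin = 184 ± 3.8228
CI: (180.1772, 187.8228)

Answer: (180.1772, 187.8228)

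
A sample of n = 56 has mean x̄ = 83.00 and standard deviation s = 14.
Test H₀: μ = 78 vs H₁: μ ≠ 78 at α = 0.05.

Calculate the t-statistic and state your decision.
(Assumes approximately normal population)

df = n - 1 = 55
SE = s/√n = 14/√56 = 1.8708
t = (x̄ - μ₀)/SE = (83.00 - 78)/1.8708 = 2.6727
Critical value: t_{0.025,55} = ±2.004
p-value ≈ 0.0099
Decision: reject H₀

Answer: t = 2.6727, reject H₀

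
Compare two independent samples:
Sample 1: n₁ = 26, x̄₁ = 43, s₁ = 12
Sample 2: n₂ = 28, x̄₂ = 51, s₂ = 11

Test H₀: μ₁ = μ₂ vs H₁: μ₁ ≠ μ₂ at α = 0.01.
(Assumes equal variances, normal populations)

Answer: t = -2.5561, fail to reject H₀

Derivation:
Pooled variance: s²_p = [25×12² + 27×11²]/(52) = 132.0577
s_p = 11.4916
SE = s_p×√(1/n₁ + 1/n₂) = 11.4916×√(1/26 + 1/28) = 3.1298
t = (x̄₁ - x̄₂)/SE = (43 - 51)/3.1298 = -2.5561
df = 52, t-critical = ±2.674
Decision: fail to reject H₀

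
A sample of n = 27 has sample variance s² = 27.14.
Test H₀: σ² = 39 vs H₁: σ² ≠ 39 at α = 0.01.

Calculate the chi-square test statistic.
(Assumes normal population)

df = n - 1 = 26
χ² = (n-1)s²/σ₀² = 26×27.14/39 = 18.0933
Critical values: χ²_{0.995,26} = 11.160, χ²_{0.005,26} = 48.290
Rejection region: χ² < 11.160 or χ² > 48.290
Decision: fail to reject H₀

Answer: χ² = 18.0933, fail to reject H₀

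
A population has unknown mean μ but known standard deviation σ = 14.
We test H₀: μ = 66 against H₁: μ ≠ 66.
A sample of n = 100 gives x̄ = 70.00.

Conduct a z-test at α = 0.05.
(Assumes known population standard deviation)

Answer: z = 2.8571, reject H₀

Derivation:
Standard error: SE = σ/√n = 14/√100 = 1.4000
z-statistic: z = (x̄ - μ₀)/SE = (70.00 - 66)/1.4000 = 2.8571
Critical value: ±1.960
p-value = 0.0043
Decision: reject H₀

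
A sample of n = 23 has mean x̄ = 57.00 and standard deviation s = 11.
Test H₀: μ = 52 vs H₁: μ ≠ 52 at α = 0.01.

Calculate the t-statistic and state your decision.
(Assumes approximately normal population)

Answer: t = 2.1799, fail to reject H₀

Derivation:
df = n - 1 = 22
SE = s/√n = 11/√23 = 2.2937
t = (x̄ - μ₀)/SE = (57.00 - 52)/2.2937 = 2.1799
Critical value: t_{0.005,22} = ±2.819
p-value ≈ 0.0402
Decision: fail to reject H₀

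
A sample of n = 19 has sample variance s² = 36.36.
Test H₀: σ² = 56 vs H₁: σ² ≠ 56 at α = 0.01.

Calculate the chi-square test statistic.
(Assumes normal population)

Answer: χ² = 11.6871, fail to reject H₀

Derivation:
df = n - 1 = 18
χ² = (n-1)s²/σ₀² = 18×36.36/56 = 11.6871
Critical values: χ²_{0.995,18} = 6.265, χ²_{0.005,18} = 37.156
Rejection region: χ² < 6.265 or χ² > 37.156
Decision: fail to reject H₀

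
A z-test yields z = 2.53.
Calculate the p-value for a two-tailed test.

For z = 2.53:
p = 2×P(Z > |2.53|) = 2×(1 - Φ(2.53)) = 0.0114

Answer: p-value ≈ 0.0114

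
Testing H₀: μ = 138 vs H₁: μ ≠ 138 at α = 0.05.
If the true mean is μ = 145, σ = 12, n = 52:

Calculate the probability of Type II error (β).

Answer: β ≈ 0.0123

Derivation:
SE = σ/√n = 12/√52 = 1.6641
Critical values: μ₀ ± z_0.025×SE = 138 ± 1.960×1.6641
Acceptance region: (134.7384, 141.2616)
Under H₁ (μ = 145): z_high = (141.2616 - 145)/1.6641 = -2.2465, z_low = (134.7384 - 145)/1.6641 = -6.1665
β = P(not reject | H₁) = Φ(-2.2465) - Φ(-6.1665) ≈ 0.0123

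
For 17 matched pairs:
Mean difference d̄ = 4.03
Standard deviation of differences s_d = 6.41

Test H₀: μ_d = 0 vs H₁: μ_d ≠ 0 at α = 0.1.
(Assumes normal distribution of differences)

df = n - 1 = 16
SE = s_d/√n = 6.41/√17 = 1.5547
t = d̄/SE = 4.03/1.5547 = 2.5921
Critical value: t_{0.05,16} = ±1.746
p-value ≈ 0.0197
Decision: reject H₀

Answer: t = 2.5921, reject H₀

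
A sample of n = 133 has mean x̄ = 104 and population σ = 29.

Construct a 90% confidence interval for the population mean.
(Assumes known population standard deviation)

Confidence level: 90%, α = 0.1
z_0.05 = 1.645
SE = σ/√n = 29/√133 = 2.5146
Margin of error = 1.645 × 2.5146 = 4.1365
CI: x̄ ± margin = 104 ± 4.1365
CI: (99.8635, 108.1365)

Answer: (99.8635, 108.1365)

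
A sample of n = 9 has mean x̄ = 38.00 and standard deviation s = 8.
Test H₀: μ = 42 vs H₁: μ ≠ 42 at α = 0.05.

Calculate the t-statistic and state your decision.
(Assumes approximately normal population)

Answer: t = -1.5000, fail to reject H₀

Derivation:
df = n - 1 = 8
SE = s/√n = 8/√9 = 2.6667
t = (x̄ - μ₀)/SE = (38.00 - 42)/2.6667 = -1.5000
Critical value: t_{0.025,8} = ±2.306
p-value ≈ 0.1720
Decision: fail to reject H₀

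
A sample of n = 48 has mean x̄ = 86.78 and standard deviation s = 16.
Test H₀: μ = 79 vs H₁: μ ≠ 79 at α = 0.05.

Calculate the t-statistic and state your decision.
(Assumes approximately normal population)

df = n - 1 = 47
SE = s/√n = 16/√48 = 2.3094
t = (x̄ - μ₀)/SE = (86.78 - 79)/2.3094 = 3.3688
Critical value: t_{0.025,47} = ±2.012
p-value ≈ 0.0015
Decision: reject H₀

Answer: t = 3.3688, reject H₀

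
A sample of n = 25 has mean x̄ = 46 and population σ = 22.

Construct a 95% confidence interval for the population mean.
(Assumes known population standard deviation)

Answer: (37.3760, 54.6240)

Derivation:
Confidence level: 95%, α = 0.05
z_0.025 = 1.960
SE = σ/√n = 22/√25 = 4.4000
Margin of error = 1.960 × 4.4000 = 8.6240
CI: x̄ ± margin = 46 ± 8.6240
CI: (37.3760, 54.6240)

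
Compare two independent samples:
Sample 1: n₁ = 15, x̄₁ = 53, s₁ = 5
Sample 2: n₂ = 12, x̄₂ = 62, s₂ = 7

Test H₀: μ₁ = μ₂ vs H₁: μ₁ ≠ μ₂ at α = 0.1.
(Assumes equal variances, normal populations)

Answer: t = -3.8969, reject H₀

Derivation:
Pooled variance: s²_p = [14×5² + 11×7²]/(25) = 35.5600
s_p = 5.9632
SE = s_p×√(1/n₁ + 1/n₂) = 5.9632×√(1/15 + 1/12) = 2.3095
t = (x̄₁ - x̄₂)/SE = (53 - 62)/2.3095 = -3.8969
df = 25, t-critical = ±1.708
Decision: reject H₀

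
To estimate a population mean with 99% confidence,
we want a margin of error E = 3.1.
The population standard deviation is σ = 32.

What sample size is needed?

Answer: n = 708

Derivation:
z_0.005 = 2.576
n = (z×σ/E)² = (2.576×32/3.1)²
n = 707.0796
Round up: n = 708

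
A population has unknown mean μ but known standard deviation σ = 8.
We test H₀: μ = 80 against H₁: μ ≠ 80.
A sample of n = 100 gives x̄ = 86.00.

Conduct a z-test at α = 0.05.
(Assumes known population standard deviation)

Standard error: SE = σ/√n = 8/√100 = 0.8000
z-statistic: z = (x̄ - μ₀)/SE = (86.00 - 80)/0.8000 = 7.5000
Critical value: ±1.960
p-value < 0.0001
Decision: reject H₀

Answer: z = 7.5000, reject H₀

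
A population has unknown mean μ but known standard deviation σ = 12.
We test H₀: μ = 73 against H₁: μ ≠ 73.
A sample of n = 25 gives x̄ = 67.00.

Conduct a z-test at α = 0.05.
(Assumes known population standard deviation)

Answer: z = -2.5000, reject H₀

Derivation:
Standard error: SE = σ/√n = 12/√25 = 2.4000
z-statistic: z = (x̄ - μ₀)/SE = (67.00 - 73)/2.4000 = -2.5000
Critical value: ±1.960
p-value = 0.0124
Decision: reject H₀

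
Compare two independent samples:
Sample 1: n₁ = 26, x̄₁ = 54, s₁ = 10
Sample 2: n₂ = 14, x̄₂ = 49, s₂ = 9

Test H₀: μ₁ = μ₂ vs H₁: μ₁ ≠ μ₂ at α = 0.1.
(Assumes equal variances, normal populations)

Answer: t = 1.5599, fail to reject H₀

Derivation:
Pooled variance: s²_p = [25×10² + 13×9²]/(38) = 93.5000
s_p = 9.6695
SE = s_p×√(1/n₁ + 1/n₂) = 9.6695×√(1/26 + 1/14) = 3.2054
t = (x̄₁ - x̄₂)/SE = (54 - 49)/3.2054 = 1.5599
df = 38, t-critical = ±1.686
Decision: fail to reject H₀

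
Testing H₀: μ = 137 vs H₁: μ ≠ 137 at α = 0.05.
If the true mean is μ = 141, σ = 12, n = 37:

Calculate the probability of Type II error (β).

Answer: β ≈ 0.4730

Derivation:
SE = σ/√n = 12/√37 = 1.9728
Critical values: μ₀ ± z_0.025×SE = 137 ± 1.960×1.9728
Acceptance region: (133.1333, 140.8667)
Under H₁ (μ = 141): z_high = (140.8667 - 141)/1.9728 = -0.0676, z_low = (133.1333 - 141)/1.9728 = -3.9876
β = P(not reject | H₁) = Φ(-0.0676) - Φ(-3.9876) ≈ 0.4730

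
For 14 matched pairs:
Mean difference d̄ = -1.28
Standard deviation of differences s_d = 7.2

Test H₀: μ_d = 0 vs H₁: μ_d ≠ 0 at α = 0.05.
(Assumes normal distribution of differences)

df = n - 1 = 13
SE = s_d/√n = 7.2/√14 = 1.9243
t = d̄/SE = -1.28/1.9243 = -0.6652
Critical value: t_{0.025,13} = ±2.160
p-value ≈ 0.5176
Decision: fail to reject H₀

Answer: t = -0.6652, fail to reject H₀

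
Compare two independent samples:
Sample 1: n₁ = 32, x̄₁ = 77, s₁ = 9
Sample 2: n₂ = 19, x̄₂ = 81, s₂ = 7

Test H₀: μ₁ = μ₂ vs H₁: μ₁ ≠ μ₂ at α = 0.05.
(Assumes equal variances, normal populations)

Answer: t = -1.6597, fail to reject H₀

Derivation:
Pooled variance: s²_p = [31×9² + 18×7²]/(49) = 69.2449
s_p = 8.3214
SE = s_p×√(1/n₁ + 1/n₂) = 8.3214×√(1/32 + 1/19) = 2.4101
t = (x̄₁ - x̄₂)/SE = (77 - 81)/2.4101 = -1.6597
df = 49, t-critical = ±2.010
Decision: fail to reject H₀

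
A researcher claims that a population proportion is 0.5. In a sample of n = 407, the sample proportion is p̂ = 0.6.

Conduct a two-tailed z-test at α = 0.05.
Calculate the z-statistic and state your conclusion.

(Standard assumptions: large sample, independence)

H₀: p = 0.5, H₁: p ≠ 0.5
Standard error: SE = √(p₀(1-p₀)/n) = √(0.5×0.5/407) = 0.024784
z-statistic: z = (p̂ - p₀)/SE = (0.6 - 0.5)/0.024784 = 4.0349
Critical value: z_0.025 = ±1.960
p-value = 0.0001
Decision: reject H₀ at α = 0.05

Answer: z = 4.0349, reject H₀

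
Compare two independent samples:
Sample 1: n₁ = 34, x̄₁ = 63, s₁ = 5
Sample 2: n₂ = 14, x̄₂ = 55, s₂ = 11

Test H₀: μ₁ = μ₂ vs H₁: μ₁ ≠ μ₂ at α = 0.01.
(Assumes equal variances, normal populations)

Pooled variance: s²_p = [33×5² + 13×11²]/(46) = 52.1304
s_p = 7.2201
SE = s_p×√(1/n₁ + 1/n₂) = 7.2201×√(1/34 + 1/14) = 2.2928
t = (x̄₁ - x̄₂)/SE = (63 - 55)/2.2928 = 3.4892
df = 46, t-critical = ±2.687
Decision: reject H₀

Answer: t = 3.4892, reject H₀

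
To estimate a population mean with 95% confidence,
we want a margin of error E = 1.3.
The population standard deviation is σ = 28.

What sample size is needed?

z_0.025 = 1.960
n = (z×σ/E)² = (1.960×28/1.3)²
n = 1782.1387
Round up: n = 1783

Answer: n = 1783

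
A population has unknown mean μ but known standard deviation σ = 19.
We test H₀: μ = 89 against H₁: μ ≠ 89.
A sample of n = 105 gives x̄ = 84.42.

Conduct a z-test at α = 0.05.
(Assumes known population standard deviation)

Answer: z = -2.4701, reject H₀

Derivation:
Standard error: SE = σ/√n = 19/√105 = 1.8542
z-statistic: z = (x̄ - μ₀)/SE = (84.42 - 89)/1.8542 = -2.4701
Critical value: ±1.960
p-value = 0.0135
Decision: reject H₀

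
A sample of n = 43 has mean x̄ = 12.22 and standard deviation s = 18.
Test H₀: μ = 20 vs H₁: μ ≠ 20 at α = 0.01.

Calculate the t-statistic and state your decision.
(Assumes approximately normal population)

df = n - 1 = 42
SE = s/√n = 18/√43 = 2.7450
t = (x̄ - μ₀)/SE = (12.22 - 20)/2.7450 = -2.8342
Critical value: t_{0.005,42} = ±2.698
p-value ≈ 0.0070
Decision: reject H₀

Answer: t = -2.8342, reject H₀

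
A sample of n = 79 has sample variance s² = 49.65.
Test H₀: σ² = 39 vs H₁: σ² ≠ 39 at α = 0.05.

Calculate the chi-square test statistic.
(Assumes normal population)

df = n - 1 = 78
χ² = (n-1)s²/σ₀² = 78×49.65/39 = 99.3000
Critical values: χ²_{0.975,78} = 55.466, χ²_{0.025,78} = 104.316
Rejection region: χ² < 55.466 or χ² > 104.316
Decision: fail to reject H₀

Answer: χ² = 99.3000, fail to reject H₀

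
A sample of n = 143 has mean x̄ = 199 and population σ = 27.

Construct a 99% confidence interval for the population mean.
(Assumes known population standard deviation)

Answer: (193.1836, 204.8164)

Derivation:
Confidence level: 99%, α = 0.01
z_0.005 = 2.576
SE = σ/√n = 27/√143 = 2.2579
Margin of error = 2.576 × 2.2579 = 5.8164
CI: x̄ ± margin = 199 ± 5.8164
CI: (193.1836, 204.8164)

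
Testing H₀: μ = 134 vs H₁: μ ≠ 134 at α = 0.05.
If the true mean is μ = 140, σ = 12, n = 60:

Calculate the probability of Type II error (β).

SE = σ/√n = 12/√60 = 1.5492
Critical values: μ₀ ± z_0.025×SE = 134 ± 1.960×1.5492
Acceptance region: (130.9636, 137.0364)
Under H₁ (μ = 140): z_high = (137.0364 - 140)/1.5492 = -1.9130, z_low = (130.9636 - 140)/1.5492 = -5.8329
β = P(not reject | H₁) = Φ(-1.9130) - Φ(-5.8329) ≈ 0.0279

Answer: β ≈ 0.0279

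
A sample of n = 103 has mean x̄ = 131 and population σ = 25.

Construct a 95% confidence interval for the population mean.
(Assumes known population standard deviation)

Answer: (126.1719, 135.8281)

Derivation:
Confidence level: 95%, α = 0.05
z_0.025 = 1.960
SE = σ/√n = 25/√103 = 2.4633
Margin of error = 1.960 × 2.4633 = 4.8281
CI: x̄ ± margin = 131 ± 4.8281
CI: (126.1719, 135.8281)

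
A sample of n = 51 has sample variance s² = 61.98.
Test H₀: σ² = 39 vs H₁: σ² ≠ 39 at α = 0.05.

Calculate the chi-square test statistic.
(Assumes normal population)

df = n - 1 = 50
χ² = (n-1)s²/σ₀² = 50×61.98/39 = 79.4615
Critical values: χ²_{0.975,50} = 32.357, χ²_{0.025,50} = 71.420
Rejection region: χ² < 32.357 or χ² > 71.420
Decision: reject H₀

Answer: χ² = 79.4615, reject H₀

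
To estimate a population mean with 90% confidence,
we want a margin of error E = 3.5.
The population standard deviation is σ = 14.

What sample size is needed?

z_0.05 = 1.645
n = (z×σ/E)² = (1.645×14/3.5)²
n = 43.2964
Round up: n = 44

Answer: n = 44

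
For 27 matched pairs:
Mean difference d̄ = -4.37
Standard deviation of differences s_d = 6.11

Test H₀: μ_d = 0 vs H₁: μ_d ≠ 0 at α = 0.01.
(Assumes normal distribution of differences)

df = n - 1 = 26
SE = s_d/√n = 6.11/√27 = 1.1759
t = d̄/SE = -4.37/1.1759 = -3.7163
Critical value: t_{0.005,26} = ±2.779
p-value ≈ 0.0010
Decision: reject H₀

Answer: t = -3.7163, reject H₀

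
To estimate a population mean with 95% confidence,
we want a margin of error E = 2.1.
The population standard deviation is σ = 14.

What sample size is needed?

Answer: n = 171

Derivation:
z_0.025 = 1.960
n = (z×σ/E)² = (1.960×14/2.1)²
n = 170.7378
Round up: n = 171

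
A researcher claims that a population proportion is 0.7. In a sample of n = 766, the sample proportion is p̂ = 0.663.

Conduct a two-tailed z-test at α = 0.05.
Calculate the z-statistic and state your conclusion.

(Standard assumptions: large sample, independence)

Answer: z = -2.2346, reject H₀

Derivation:
H₀: p = 0.7, H₁: p ≠ 0.7
Standard error: SE = √(p₀(1-p₀)/n) = √(0.7×0.3/766) = 0.016558
z-statistic: z = (p̂ - p₀)/SE = (0.663 - 0.7)/0.016558 = -2.2346
Critical value: z_0.025 = ±1.960
p-value = 0.0254
Decision: reject H₀ at α = 0.05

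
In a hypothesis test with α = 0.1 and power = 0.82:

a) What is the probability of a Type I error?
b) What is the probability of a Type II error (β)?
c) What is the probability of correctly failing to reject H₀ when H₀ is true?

Answer: a) 0.1, b) 0.18, c) 0.9

Derivation:
a) Type I error probability = α = 0.1
b) Power = P(reject H₀ | H₁ true) = 1 - β = 0.82, so Type II error probability = β = 1 - Power = 0.18
c) P(fail to reject H₀ | H₀ true) = 1 - α = 0.9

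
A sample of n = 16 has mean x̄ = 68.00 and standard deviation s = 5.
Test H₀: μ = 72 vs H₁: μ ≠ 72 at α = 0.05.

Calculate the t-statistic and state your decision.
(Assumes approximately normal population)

df = n - 1 = 15
SE = s/√n = 5/√16 = 1.2500
t = (x̄ - μ₀)/SE = (68.00 - 72)/1.2500 = -3.2000
Critical value: t_{0.025,15} = ±2.131
p-value ≈ 0.0060
Decision: reject H₀

Answer: t = -3.2000, reject H₀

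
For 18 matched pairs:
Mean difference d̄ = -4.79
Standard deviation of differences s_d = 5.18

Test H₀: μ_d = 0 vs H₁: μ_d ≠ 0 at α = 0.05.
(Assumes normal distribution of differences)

Answer: t = -3.9233, reject H₀

Derivation:
df = n - 1 = 17
SE = s_d/√n = 5.18/√18 = 1.2209
t = d̄/SE = -4.79/1.2209 = -3.9233
Critical value: t_{0.025,17} = ±2.110
p-value ≈ 0.0011
Decision: reject H₀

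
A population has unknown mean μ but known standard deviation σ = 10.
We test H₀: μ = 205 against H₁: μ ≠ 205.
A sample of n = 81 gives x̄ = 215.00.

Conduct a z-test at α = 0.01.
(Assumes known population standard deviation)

Standard error: SE = σ/√n = 10/√81 = 1.1111
z-statistic: z = (x̄ - μ₀)/SE = (215.00 - 205)/1.1111 = 9.0001
Critical value: ±2.576
p-value < 0.0001
Decision: reject H₀

Answer: z = 9.0001, reject H₀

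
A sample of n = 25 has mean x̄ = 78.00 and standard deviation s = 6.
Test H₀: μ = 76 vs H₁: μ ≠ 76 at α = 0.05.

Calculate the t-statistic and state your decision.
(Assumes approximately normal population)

df = n - 1 = 24
SE = s/√n = 6/√25 = 1.2000
t = (x̄ - μ₀)/SE = (78.00 - 76)/1.2000 = 1.6667
Critical value: t_{0.025,24} = ±2.064
p-value ≈ 0.1086
Decision: fail to reject H₀

Answer: t = 1.6667, fail to reject H₀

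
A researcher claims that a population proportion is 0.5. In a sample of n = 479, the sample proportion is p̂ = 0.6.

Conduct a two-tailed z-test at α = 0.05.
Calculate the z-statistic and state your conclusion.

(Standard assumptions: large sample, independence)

H₀: p = 0.5, H₁: p ≠ 0.5
Standard error: SE = √(p₀(1-p₀)/n) = √(0.5×0.5/479) = 0.022846
z-statistic: z = (p̂ - p₀)/SE = (0.6 - 0.5)/0.022846 = 4.3771
Critical value: z_0.025 = ±1.960
p-value < 0.0001
Decision: reject H₀ at α = 0.05

Answer: z = 4.3771, reject H₀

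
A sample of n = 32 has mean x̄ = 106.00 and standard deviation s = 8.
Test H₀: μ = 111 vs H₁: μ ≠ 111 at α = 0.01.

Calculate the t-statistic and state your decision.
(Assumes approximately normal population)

Answer: t = -3.5356, reject H₀

Derivation:
df = n - 1 = 31
SE = s/√n = 8/√32 = 1.4142
t = (x̄ - μ₀)/SE = (106.00 - 111)/1.4142 = -3.5356
Critical value: t_{0.005,31} = ±2.744
p-value ≈ 0.0013
Decision: reject H₀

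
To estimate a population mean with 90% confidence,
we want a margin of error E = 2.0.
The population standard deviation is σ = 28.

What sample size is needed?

z_0.05 = 1.645
n = (z×σ/E)² = (1.645×28/2.0)²
n = 530.3809
Round up: n = 531

Answer: n = 531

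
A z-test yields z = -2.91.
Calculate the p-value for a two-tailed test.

Answer: p-value ≈ 0.0036

Derivation:
For z = -2.91:
p = 2×P(Z > |-2.91|) = 2×(1 - Φ(2.91)) = 0.0036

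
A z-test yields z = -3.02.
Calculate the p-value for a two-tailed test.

Answer: p-value ≈ 0.0025

Derivation:
For z = -3.02:
p = 2×P(Z > |-3.02|) = 2×(1 - Φ(3.02)) = 0.0025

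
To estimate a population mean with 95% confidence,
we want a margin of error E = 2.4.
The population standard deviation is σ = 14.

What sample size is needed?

Answer: n = 131

Derivation:
z_0.025 = 1.960
n = (z×σ/E)² = (1.960×14/2.4)²
n = 130.7211
Round up: n = 131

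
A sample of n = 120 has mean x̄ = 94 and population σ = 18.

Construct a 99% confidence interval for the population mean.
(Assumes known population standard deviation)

Confidence level: 99%, α = 0.01
z_0.005 = 2.576
SE = σ/√n = 18/√120 = 1.6432
Margin of error = 2.576 × 1.6432 = 4.2329
CI: x̄ ± margin = 94 ± 4.2329
CI: (89.7671, 98.2329)

Answer: (89.7671, 98.2329)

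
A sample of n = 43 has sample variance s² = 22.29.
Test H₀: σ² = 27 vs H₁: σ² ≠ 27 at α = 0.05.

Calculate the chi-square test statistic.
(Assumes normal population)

df = n - 1 = 42
χ² = (n-1)s²/σ₀² = 42×22.29/27 = 34.6733
Critical values: χ²_{0.975,42} = 25.999, χ²_{0.025,42} = 61.777
Rejection region: χ² < 25.999 or χ² > 61.777
Decision: fail to reject H₀

Answer: χ² = 34.6733, fail to reject H₀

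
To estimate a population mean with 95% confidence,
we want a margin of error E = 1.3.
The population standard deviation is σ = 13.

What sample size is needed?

z_0.025 = 1.960
n = (z×σ/E)² = (1.960×13/1.3)²
n = 384.1600
Round up: n = 385

Answer: n = 385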